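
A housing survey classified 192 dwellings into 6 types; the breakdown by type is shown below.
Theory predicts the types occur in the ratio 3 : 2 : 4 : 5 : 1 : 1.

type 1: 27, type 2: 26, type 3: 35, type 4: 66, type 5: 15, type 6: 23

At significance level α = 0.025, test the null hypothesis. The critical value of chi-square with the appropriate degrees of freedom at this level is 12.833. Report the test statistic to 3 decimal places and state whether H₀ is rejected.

17.371; reject

Ratio total = 16. Expected counts: 192×3/16 = 36, 192×2/16 = 24, 192×4/16 = 48, 192×5/16 = 60, 192×1/16 = 12, 192×1/16 = 12.
type 1: (27 − 36)²/36 = 81/36 = 2.2500
type 2: (26 − 24)²/24 = 4/24 = 0.1667
type 3: (35 − 48)²/48 = 169/48 = 3.5208
type 4: (66 − 60)²/60 = 36/60 = 0.6000
type 5: (15 − 12)²/12 = 9/12 = 0.7500
type 6: (23 − 12)²/12 = 121/12 = 10.0833
Sum = 17.371
df = 5. Since 17.371 > 12.833, we reject H₀.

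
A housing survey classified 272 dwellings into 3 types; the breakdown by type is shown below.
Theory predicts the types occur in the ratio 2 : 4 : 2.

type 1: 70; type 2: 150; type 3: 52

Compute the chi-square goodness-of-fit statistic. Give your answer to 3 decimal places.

5.265

Ratio total = 8. Expected counts: 272×2/8 = 68, 272×4/8 = 136, 272×2/8 = 68.
cat         O        E   (O−E)²/E
type 1     70       68     0.0588
type 2    150      136     1.4412
type 3     52       68     3.7647
Sum = 5.265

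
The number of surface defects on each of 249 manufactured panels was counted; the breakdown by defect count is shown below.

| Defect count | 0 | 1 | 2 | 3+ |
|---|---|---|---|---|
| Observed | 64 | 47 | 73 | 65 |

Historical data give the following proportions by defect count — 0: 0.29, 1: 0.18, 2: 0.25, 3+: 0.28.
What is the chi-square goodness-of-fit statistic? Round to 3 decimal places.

Expected counts E_i = n·p_i: 249×0.29 = 72.21, 249×0.18 = 44.82, 249×0.25 = 62.25, 249×0.28 = 69.72.
cat         O        E   (O−E)²/E
0          64    72.21     0.9334
1          47    44.82     0.1060
2          73    62.25     1.8564
3+         65    69.72     0.3195
Sum = 3.215

3.215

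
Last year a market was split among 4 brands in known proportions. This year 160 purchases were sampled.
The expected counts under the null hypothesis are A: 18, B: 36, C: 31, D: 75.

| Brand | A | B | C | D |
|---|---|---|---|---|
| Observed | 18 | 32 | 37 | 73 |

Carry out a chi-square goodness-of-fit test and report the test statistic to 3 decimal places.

cat         O        E   (O−E)²/E
A          18       18     0.0000
B          32       36     0.4444
C          37       31     1.1613
D          73       75     0.0533
Sum = 1.659

1.659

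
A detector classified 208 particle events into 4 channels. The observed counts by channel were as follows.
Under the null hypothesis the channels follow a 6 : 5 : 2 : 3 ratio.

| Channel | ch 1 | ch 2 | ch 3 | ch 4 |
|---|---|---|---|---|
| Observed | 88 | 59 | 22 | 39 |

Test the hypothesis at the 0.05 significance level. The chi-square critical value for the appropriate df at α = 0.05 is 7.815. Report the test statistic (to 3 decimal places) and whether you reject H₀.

Ratio total = 16. Expected counts: 208×6/16 = 78, 208×5/16 = 65, 208×2/16 = 26, 208×3/16 = 39.
χ² = (88−78)²/78 + (59−65)²/65 + (22−26)²/26 + (39−39)²/39
   = 1.2821 + 0.5538 + 0.6154 + 0.0000
Sum = 2.451
df = 3. Since 2.451 < 7.815, we do not reject H₀.

2.451; do not reject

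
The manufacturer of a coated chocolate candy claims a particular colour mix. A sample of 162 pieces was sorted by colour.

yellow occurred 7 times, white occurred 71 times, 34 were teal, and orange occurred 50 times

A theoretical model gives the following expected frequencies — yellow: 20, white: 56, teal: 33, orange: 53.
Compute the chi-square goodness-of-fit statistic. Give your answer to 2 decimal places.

χ² = (7−20)²/20 + (71−56)²/56 + (34−33)²/33 + (50−53)²/53
   = 8.450 + 4.018 + 0.030 + 0.170
Sum = 12.67

12.67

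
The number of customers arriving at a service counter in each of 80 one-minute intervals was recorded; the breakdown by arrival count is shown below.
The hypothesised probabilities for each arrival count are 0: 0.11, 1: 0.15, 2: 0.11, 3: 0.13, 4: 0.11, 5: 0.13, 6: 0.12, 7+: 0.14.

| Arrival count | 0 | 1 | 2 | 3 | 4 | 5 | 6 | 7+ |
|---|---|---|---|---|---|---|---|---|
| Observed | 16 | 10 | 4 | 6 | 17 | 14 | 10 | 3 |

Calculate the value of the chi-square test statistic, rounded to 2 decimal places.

Expected counts E_i = n·p_i: 80×0.11 = 8.8, 80×0.15 = 12, 80×0.11 = 8.8, 80×0.13 = 10.4, 80×0.11 = 8.8, 80×0.13 = 10.4, 80×0.12 = 9.6, 80×0.14 = 11.2.
cat         O        E   (O−E)²/E
0          16      8.8      5.891
1          10       12      0.333
2           4      8.8      2.618
3           6     10.4      1.862
4          17      8.8      7.641
5          14     10.4      1.246
6          10      9.6      0.017
7+          3     11.2      6.004
Sum = 25.61

25.61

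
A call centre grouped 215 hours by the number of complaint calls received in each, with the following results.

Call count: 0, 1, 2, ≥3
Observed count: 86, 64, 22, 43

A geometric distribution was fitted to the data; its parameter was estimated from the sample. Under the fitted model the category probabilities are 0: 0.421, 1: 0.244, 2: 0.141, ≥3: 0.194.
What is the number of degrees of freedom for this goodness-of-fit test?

2

There are k = 4 categories and 1 parameter estimated from the data, so df = 4 − 1 − 1 = 2.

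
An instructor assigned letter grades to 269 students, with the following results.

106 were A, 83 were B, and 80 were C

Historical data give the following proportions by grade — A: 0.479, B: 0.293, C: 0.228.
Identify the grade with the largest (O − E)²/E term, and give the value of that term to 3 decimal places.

Expected counts E_i = n·p_i: 269×0.479 = 128.851, 269×0.293 = 78.817, 269×0.228 = 61.332.
cat         O        E   (O−E)²/E
A         106  128.851     4.0525
B          83   78.817     0.2220
C          80   61.332     5.6821
The largest term is for C: 5.682.

C, 5.682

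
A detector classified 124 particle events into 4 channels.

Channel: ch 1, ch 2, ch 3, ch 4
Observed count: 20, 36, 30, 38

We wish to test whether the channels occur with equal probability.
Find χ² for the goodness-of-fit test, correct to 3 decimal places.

6.323

Expected count for each of the 4 categories: 124/4 = 31.
cat         O        E   (O−E)²/E
ch 1       20       31     3.9032
ch 2       36       31     0.8065
ch 3       30       31     0.0323
ch 4       38       31     1.5806
Sum = 6.323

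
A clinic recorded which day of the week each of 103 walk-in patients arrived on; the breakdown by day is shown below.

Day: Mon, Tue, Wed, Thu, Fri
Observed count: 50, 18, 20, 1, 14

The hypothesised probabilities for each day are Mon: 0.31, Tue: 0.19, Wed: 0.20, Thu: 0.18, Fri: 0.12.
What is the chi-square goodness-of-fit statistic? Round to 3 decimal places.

27.181

Expected counts E_i = n·p_i: 103×0.31 = 31.93, 103×0.19 = 19.57, 103×0.20 = 20.6, 103×0.18 = 18.54, 103×0.12 = 12.36.
cat         O        E   (O−E)²/E
Mon        50    31.93    10.2263
Tue        18    19.57     0.1260
Wed        20     20.6     0.0175
Thu         1    18.54    16.5939
Fri        14    12.36     0.2176
Sum = 27.181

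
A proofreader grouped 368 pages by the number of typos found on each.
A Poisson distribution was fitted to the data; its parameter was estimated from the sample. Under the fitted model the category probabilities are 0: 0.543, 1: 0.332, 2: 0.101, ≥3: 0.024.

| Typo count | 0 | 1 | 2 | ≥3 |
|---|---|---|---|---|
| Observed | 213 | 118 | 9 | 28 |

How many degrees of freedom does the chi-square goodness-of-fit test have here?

2

There are k = 4 categories and 1 parameter estimated from the data, so df = 4 − 1 − 1 = 2.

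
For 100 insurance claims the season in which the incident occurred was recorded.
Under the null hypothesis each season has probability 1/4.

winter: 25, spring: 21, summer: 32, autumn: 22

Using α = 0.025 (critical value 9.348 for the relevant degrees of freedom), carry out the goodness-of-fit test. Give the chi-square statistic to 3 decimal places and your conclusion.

Under H₀ each category has probability 1/4, so each expected count is 100/4 = 25.
cat         O        E   (O−E)²/E
winter     25       25     0.0000
spring     21       25     0.6400
summer     32       25     1.9600
autumn     22       25     0.3600
Sum = 2.960
df = 3. Since 2.960 < 9.348, we do not reject H₀.

2.960; do not reject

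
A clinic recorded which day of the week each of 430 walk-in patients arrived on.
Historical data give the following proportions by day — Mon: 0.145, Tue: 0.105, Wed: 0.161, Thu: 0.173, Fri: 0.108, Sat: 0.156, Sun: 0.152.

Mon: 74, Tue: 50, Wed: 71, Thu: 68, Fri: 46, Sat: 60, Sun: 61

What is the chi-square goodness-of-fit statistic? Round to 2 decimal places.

4.33

Expected counts E_i = n·p_i: 430×0.145 = 62.35, 430×0.105 = 45.15, 430×0.161 = 69.23, 430×0.173 = 74.39, 430×0.108 = 46.44, 430×0.156 = 67.08, 430×0.152 = 65.36.
cat         O        E   (O−E)²/E
Mon        74    62.35      2.177
Tue        50    45.15      0.521
Wed        71    69.23      0.045
Thu        68    74.39      0.549
Fri        46    46.44      0.004
Sat        60    67.08      0.747
Sun        61    65.36      0.291
Sum = 4.33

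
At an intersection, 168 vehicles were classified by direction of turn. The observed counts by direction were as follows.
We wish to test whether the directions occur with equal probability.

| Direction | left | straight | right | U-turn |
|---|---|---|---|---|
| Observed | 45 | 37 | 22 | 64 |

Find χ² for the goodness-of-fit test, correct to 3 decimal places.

Under H₀ each category has probability 1/4, so each expected count is 168/4 = 42.
cat           O        E   (O−E)²/E
left         45       42     0.2143
straight     37       42     0.5952
right        22       42     9.5238
U-turn       64       42    11.5238
Sum = 21.857

21.857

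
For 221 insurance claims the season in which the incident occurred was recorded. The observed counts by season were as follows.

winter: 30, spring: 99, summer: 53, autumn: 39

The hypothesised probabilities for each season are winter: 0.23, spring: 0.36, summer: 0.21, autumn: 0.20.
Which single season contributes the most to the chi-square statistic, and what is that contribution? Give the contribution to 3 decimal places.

Expected counts E_i = n·p_i: 221×0.23 = 50.83, 221×0.36 = 79.56, 221×0.21 = 46.41, 221×0.20 = 44.2.
cat         O        E   (O−E)²/E
winter     30    50.83     8.5361
spring     99    79.56     4.7500
summer     53    46.41     0.9357
autumn     39     44.2     0.6118
The largest term is for winter: 8.536.

winter, 8.536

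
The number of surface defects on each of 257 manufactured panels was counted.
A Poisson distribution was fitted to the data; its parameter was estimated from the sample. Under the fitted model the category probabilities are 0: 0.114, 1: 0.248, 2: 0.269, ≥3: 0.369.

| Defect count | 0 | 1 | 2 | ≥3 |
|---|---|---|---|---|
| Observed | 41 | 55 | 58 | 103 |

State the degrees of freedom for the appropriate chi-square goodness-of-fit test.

2

There are k = 4 categories and 1 parameter estimated from the data, so df = 4 − 1 − 1 = 2.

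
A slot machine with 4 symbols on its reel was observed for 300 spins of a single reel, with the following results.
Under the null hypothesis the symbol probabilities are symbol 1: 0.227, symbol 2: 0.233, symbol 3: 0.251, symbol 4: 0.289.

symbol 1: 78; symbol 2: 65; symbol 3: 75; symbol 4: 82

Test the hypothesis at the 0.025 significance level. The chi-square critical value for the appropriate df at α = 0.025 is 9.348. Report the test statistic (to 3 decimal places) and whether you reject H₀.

2.039; do not reject

Expected counts E_i = n·p_i: 300×0.227 = 68.1, 300×0.233 = 69.9, 300×0.251 = 75.3, 300×0.289 = 86.7.
χ² = (78−68.1)²/68.1 + (65−69.9)²/69.9 + (75−75.3)²/75.3 + (82−86.7)²/86.7
   = 1.4392 + 0.3435 + 0.0012 + 0.2548
Sum = 2.039
df = 3. Since 2.039 < 9.348, we do not reject H₀.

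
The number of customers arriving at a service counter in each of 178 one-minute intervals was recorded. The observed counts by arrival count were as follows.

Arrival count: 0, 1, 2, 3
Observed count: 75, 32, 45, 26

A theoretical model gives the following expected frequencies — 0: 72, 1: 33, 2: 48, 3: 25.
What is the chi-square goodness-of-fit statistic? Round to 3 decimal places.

0.383

0: (75 − 72)²/72 = 9/72 = 0.1250
1: (32 − 33)²/33 = 1/33 = 0.0303
2: (45 − 48)²/48 = 9/48 = 0.1875
3: (26 − 25)²/25 = 1/25 = 0.0400
Sum = 0.383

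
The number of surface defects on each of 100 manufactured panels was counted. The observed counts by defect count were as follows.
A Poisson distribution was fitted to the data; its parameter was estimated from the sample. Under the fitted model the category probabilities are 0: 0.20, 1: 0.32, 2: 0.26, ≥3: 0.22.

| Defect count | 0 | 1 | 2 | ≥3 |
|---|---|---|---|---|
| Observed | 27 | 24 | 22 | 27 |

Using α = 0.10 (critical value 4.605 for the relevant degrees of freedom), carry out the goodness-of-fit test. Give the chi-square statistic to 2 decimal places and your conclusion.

Expected counts E_i = n·p_i: 100×0.20 = 20, 100×0.32 = 32, 100×0.26 = 26, 100×0.22 = 22.
χ² = (27−20)²/20 + (24−32)²/32 + (22−26)²/26 + (27−22)²/22
   = 2.450 + 2.000 + 0.615 + 1.136
Sum = 6.20
df = 2. Since 6.20 > 4.605, we reject H₀.

6.20; reject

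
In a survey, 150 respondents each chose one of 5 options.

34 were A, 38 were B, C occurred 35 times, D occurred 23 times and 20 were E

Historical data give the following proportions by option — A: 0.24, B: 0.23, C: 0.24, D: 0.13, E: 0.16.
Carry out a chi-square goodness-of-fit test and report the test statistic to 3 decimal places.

1.789

Expected counts E_i = n·p_i: 150×0.24 = 36, 150×0.23 = 34.5, 150×0.24 = 36, 150×0.13 = 19.5, 150×0.16 = 24.
cat         O        E   (O−E)²/E
A          34       36     0.1111
B          38     34.5     0.3551
C          35       36     0.0278
D          23     19.5     0.6282
E          20       24     0.6667
Sum = 1.789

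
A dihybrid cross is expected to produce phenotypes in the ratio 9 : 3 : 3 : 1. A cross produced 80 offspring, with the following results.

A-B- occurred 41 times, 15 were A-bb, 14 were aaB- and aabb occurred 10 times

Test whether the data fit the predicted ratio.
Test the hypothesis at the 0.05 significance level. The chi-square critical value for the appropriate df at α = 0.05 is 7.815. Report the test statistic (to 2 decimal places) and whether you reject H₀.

5.42; do not reject

Ratio total = 16. Expected counts: 80×9/16 = 45, 80×3/16 = 15, 80×3/16 = 15, 80×1/16 = 5.
cat         O        E   (O−E)²/E
A-B-       41       45      0.356
A-bb       15       15      0.000
aaB-       14       15      0.067
aabb       10        5      5.000
Sum = 5.42
df = 3. Since 5.42 < 7.815, we do not reject H₀.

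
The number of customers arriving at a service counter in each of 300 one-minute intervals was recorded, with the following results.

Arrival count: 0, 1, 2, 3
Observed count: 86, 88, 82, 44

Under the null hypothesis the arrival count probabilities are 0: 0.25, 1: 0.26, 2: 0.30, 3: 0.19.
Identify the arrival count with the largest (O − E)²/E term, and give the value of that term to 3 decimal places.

Expected counts E_i = n·p_i: 300×0.25 = 75, 300×0.26 = 78, 300×0.30 = 90, 300×0.19 = 57.
cat         O        E   (O−E)²/E
0          86       75     1.6133
1          88       78     1.2821
2          82       90     0.7111
3          44       57     2.9649
The largest term is for 3: 2.965.

3, 2.965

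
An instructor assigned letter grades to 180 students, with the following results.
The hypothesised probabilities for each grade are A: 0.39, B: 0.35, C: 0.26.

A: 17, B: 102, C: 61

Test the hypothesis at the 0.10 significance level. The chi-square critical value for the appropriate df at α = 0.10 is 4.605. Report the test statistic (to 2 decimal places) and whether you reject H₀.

68.77; reject

Expected counts E_i = n·p_i: 180×0.39 = 70.2, 180×0.35 = 63, 180×0.26 = 46.8.
χ² = (17−70.2)²/70.2 + (102−63)²/63 + (61−46.8)²/46.8
   = 40.317 + 24.143 + 4.309
Sum = 68.77
df = 2. Since 68.77 > 4.605, we reject H₀.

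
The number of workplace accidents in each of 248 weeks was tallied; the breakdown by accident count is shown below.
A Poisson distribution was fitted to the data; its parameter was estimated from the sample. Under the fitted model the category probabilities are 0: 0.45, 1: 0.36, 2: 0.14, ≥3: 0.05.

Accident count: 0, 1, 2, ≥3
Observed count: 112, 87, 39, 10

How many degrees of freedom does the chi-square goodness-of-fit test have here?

2

There are k = 4 categories and 1 parameter estimated from the data, so df = 4 − 1 − 1 = 2.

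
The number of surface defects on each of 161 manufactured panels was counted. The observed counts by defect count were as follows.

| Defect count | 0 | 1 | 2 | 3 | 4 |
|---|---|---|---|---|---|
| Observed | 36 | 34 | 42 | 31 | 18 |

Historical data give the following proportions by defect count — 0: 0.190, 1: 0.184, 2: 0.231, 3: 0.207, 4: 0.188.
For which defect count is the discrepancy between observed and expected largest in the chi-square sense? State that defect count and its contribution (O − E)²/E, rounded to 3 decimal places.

4, 4.972

Expected counts E_i = n·p_i: 161×0.190 = 30.59, 161×0.184 = 29.624, 161×0.231 = 37.191, 161×0.207 = 33.327, 161×0.188 = 30.268.
0: (36 − 30.59)²/30.59 = 29.2681/30.59 = 0.9568
1: (34 − 29.624)²/29.624 = 19.149376/29.624 = 0.6464
2: (42 − 37.191)²/37.191 = 23.126481/37.191 = 0.6218
3: (31 − 33.327)²/33.327 = 5.414929/33.327 = 0.1625
4: (18 − 30.268)²/30.268 = 150.503824/30.268 = 4.9724
The largest term is for 4: 4.972.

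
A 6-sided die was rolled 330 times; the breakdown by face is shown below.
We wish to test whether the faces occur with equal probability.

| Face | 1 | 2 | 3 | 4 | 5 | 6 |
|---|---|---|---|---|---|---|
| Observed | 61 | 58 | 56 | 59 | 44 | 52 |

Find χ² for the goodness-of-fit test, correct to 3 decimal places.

3.491

Under H₀ each category has probability 1/6, so each expected count is 330/6 = 55.
1: (61 − 55)²/55 = 36/55 = 0.6545
2: (58 − 55)²/55 = 9/55 = 0.1636
3: (56 − 55)²/55 = 1/55 = 0.0182
4: (59 − 55)²/55 = 16/55 = 0.2909
5: (44 − 55)²/55 = 121/55 = 2.2000
6: (52 − 55)²/55 = 9/55 = 0.1636
Sum = 3.491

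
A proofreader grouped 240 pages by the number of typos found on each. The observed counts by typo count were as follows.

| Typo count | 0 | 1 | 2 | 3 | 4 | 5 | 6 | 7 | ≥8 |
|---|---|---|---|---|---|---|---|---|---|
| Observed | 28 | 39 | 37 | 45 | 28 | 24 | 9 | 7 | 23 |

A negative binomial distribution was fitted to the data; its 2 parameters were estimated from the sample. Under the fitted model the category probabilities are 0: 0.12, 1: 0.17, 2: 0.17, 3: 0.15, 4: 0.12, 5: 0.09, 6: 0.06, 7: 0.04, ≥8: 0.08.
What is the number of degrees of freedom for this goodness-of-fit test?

6

There are k = 9 categories and 2 parameters estimated from the data, so df = 9 − 1 − 2 = 6.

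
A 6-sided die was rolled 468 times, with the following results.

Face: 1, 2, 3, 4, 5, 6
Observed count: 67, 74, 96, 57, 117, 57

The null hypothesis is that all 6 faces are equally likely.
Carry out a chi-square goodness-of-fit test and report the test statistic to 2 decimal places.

36.72

Under H₀ each category has probability 1/6, so each expected count is 468/6 = 78.
χ² = (67−78)²/78 + (74−78)²/78 + (96−78)²/78 + (57−78)²/78 + (117−78)²/78 + (57−78)²/78
   = 1.551 + 0.205 + 4.154 + 5.654 + 19.500 + 5.654
Sum = 36.72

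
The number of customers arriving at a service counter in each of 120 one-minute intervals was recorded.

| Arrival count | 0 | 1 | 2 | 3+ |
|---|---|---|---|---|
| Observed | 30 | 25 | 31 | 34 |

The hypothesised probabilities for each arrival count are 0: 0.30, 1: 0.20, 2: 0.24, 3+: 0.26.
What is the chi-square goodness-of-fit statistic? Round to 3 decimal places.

Expected counts E_i = n·p_i: 120×0.30 = 36, 120×0.20 = 24, 120×0.24 = 28.8, 120×0.26 = 31.2.
cat         O        E   (O−E)²/E
0          30       36     1.0000
1          25       24     0.0417
2          31     28.8     0.1681
3+         34     31.2     0.2513
Sum = 1.461

1.461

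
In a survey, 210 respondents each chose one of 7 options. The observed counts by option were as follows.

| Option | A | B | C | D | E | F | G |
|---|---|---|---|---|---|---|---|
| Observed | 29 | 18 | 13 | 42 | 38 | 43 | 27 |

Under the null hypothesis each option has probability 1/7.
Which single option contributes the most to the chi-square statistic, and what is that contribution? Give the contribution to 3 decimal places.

Under H₀ each category has probability 1/7, so each expected count is 210/7 = 30.
cat         O        E   (O−E)²/E
A          29       30     0.0333
B          18       30     4.8000
C          13       30     9.6333
D          42       30     4.8000
E          38       30     2.1333
F          43       30     5.6333
G          27       30     0.3000
The largest term is for C: 9.633.

C, 9.633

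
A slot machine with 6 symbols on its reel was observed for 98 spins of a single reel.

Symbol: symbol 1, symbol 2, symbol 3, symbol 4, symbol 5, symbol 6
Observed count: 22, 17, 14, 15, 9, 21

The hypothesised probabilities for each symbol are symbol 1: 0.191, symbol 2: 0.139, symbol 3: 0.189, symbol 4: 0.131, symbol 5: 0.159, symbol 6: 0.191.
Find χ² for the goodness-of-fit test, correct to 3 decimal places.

Expected counts E_i = n·p_i: 98×0.191 = 18.718, 98×0.139 = 13.622, 98×0.189 = 18.522, 98×0.131 = 12.838, 98×0.159 = 15.582, 98×0.191 = 18.718.
cat           O        E   (O−E)²/E
symbol 1     22   18.718     0.5755
symbol 2     17   13.622     0.8377
symbol 3     14   18.522     1.1040
symbol 4     15   12.838     0.3641
symbol 5      9   15.582     2.7803
symbol 6     21   18.718     0.2782
Sum = 5.940

5.940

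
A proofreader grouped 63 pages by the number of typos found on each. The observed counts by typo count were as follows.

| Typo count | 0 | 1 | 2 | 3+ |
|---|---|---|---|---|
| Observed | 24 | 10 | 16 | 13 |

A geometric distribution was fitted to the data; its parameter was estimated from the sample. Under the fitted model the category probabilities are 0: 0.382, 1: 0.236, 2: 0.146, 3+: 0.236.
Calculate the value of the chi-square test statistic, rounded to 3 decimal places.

Expected counts E_i = n·p_i: 63×0.382 = 24.066, 63×0.236 = 14.868, 63×0.146 = 9.198, 63×0.236 = 14.868.
χ² = (24−24.066)²/24.066 + (10−14.868)²/14.868 + (16−9.198)²/9.198 + (13−14.868)²/14.868
   = 0.0002 + 1.5939 + 5.0301 + 0.2347
Sum = 6.859

6.859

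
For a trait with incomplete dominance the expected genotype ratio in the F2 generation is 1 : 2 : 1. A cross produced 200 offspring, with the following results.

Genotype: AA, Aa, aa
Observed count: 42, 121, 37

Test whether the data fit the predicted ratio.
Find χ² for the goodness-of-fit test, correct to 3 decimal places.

Ratio total = 4. Expected counts: 200×1/4 = 50, 200×2/4 = 100, 200×1/4 = 50.
cat         O        E   (O−E)²/E
AA         42       50     1.2800
Aa        121      100     4.4100
aa         37       50     3.3800
Sum = 9.070

9.070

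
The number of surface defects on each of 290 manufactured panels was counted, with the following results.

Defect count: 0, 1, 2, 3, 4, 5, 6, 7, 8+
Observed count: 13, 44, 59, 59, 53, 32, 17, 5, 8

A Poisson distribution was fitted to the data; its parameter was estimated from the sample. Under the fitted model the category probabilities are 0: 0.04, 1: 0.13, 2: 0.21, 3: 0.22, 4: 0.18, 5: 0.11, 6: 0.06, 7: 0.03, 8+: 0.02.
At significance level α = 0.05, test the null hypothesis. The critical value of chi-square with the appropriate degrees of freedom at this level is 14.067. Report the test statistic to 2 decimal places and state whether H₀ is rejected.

Expected counts E_i = n·p_i: 290×0.04 = 11.6, 290×0.13 = 37.7, 290×0.21 = 60.9, 290×0.22 = 63.8, 290×0.18 = 52.2, 290×0.11 = 31.9, 290×0.06 = 17.4, 290×0.03 = 8.7, 290×0.02 = 5.8.
0: (13 − 11.6)²/11.6 = 1.96/11.6 = 0.169
1: (44 − 37.7)²/37.7 = 39.69/37.7 = 1.053
2: (59 − 60.9)²/60.9 = 3.61/60.9 = 0.059
3: (59 − 63.8)²/63.8 = 23.04/63.8 = 0.361
4: (53 − 52.2)²/52.2 = 0.64/52.2 = 0.012
5: (32 − 31.9)²/31.9 = 0.01/31.9 = 0.000
6: (17 − 17.4)²/17.4 = 0.16/17.4 = 0.009
7: (5 − 8.7)²/8.7 = 13.69/8.7 = 1.574
8+: (8 − 5.8)²/5.8 = 4.84/5.8 = 0.834
Sum = 4.07
df = 7. Since 4.07 < 14.067, we do not reject H₀.

4.07; do not reject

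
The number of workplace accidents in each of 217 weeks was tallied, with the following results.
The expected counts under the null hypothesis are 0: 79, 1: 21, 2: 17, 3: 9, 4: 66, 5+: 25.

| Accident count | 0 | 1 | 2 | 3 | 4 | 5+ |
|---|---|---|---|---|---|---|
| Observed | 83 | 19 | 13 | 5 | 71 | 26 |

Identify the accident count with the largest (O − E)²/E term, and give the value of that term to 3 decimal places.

3, 1.778

cat         O        E   (O−E)²/E
0          83       79     0.2025
1          19       21     0.1905
2          13       17     0.9412
3           5        9     1.7778
4          71       66     0.3788
5+         26       25     0.0400
The largest term is for 3: 1.778.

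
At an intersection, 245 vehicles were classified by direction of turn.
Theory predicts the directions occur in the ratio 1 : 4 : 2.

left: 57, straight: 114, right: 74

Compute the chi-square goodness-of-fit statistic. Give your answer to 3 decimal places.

Ratio total = 7. Expected counts: 245×1/7 = 35, 245×4/7 = 140, 245×2/7 = 70.
left: (57 − 35)²/35 = 484/35 = 13.8286
straight: (114 − 140)²/140 = 676/140 = 4.8286
right: (74 − 70)²/70 = 16/70 = 0.2286
Sum = 18.886

18.886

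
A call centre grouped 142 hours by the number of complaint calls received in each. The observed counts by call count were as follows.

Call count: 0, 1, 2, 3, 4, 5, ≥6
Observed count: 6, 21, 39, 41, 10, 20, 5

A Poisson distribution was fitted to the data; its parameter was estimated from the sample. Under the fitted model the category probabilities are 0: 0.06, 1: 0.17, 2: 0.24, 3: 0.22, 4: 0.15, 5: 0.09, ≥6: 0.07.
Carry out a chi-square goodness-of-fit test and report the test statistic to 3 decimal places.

Expected counts E_i = n·p_i: 142×0.06 = 8.52, 142×0.17 = 24.14, 142×0.24 = 34.08, 142×0.22 = 31.24, 142×0.15 = 21.3, 142×0.09 = 12.78, 142×0.07 = 9.94.
0: (6 − 8.52)²/8.52 = 6.3504/8.52 = 0.7454
1: (21 − 24.14)²/24.14 = 9.8596/24.14 = 0.4084
2: (39 − 34.08)²/34.08 = 24.2064/34.08 = 0.7103
3: (41 − 31.24)²/31.24 = 95.2576/31.24 = 3.0492
4: (10 − 21.3)²/21.3 = 127.69/21.3 = 5.9948
5: (20 − 12.78)²/12.78 = 52.1284/12.78 = 4.0789
≥6: (5 − 9.94)²/9.94 = 24.4036/9.94 = 2.4551
Sum = 17.442

17.442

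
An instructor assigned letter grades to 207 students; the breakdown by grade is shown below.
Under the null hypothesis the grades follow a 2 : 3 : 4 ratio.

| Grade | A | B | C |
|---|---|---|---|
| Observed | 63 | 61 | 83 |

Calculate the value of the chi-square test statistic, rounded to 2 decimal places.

8.09

Ratio total = 9. Expected counts: 207×2/9 = 46, 207×3/9 = 69, 207×4/9 = 92.
cat         O        E   (O−E)²/E
A          63       46      6.283
B          61       69      0.928
C          83       92      0.880
Sum = 8.09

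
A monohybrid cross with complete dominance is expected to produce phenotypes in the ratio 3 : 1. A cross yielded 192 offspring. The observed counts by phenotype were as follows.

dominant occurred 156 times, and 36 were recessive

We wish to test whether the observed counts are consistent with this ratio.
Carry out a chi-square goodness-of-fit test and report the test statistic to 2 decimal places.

4.00

Ratio total = 4. Expected counts: 192×3/4 = 144, 192×1/4 = 48.
cat            O        E   (O−E)²/E
dominant     156      144      1.000
recessive     36       48      3.000
Sum = 4.00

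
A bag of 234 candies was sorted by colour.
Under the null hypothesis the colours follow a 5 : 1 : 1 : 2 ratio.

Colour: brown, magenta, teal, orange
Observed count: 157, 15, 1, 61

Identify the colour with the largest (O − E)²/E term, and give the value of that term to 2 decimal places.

Ratio total = 9. Expected counts: 234×5/9 = 130, 234×1/9 = 26, 234×1/9 = 26, 234×2/9 = 52.
χ² = (157−130)²/130 + (15−26)²/26 + (1−26)²/26 + (61−52)²/52
   = 5.608 + 4.654 + 24.038 + 1.558
The largest term is for teal: 24.04.

teal, 24.04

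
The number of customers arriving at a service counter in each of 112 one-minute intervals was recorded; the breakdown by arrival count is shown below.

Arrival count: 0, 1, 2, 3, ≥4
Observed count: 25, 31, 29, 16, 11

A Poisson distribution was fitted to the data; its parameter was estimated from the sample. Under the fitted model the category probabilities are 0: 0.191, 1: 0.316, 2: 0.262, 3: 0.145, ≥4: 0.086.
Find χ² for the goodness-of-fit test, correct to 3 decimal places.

Expected counts E_i = n·p_i: 112×0.191 = 21.392, 112×0.316 = 35.392, 112×0.262 = 29.344, 112×0.145 = 16.24, 112×0.086 = 9.632.
χ² = (25−21.392)²/21.392 + (31−35.392)²/35.392 + (29−29.344)²/29.344 + (16−16.24)²/16.24 + (11−9.632)²/9.632
   = 0.6085 + 0.5450 + 0.0040 + 0.0035 + 0.1943
Sum = 1.355

1.355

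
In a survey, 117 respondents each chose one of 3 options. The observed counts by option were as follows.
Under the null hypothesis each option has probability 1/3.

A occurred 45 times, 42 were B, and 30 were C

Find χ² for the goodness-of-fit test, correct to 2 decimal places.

Under H₀ each category has probability 1/3, so each expected count is 117/3 = 39.
χ² = (45−39)²/39 + (42−39)²/39 + (30−39)²/39
   = 0.923 + 0.231 + 2.077
Sum = 3.23

3.23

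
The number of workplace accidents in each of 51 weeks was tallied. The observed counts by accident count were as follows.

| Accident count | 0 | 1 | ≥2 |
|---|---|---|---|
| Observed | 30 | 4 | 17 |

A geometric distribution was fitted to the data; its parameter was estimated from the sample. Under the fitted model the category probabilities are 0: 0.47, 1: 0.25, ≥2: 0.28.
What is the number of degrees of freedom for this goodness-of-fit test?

1

There are k = 3 categories and 1 parameter estimated from the data, so df = 3 − 1 − 1 = 1.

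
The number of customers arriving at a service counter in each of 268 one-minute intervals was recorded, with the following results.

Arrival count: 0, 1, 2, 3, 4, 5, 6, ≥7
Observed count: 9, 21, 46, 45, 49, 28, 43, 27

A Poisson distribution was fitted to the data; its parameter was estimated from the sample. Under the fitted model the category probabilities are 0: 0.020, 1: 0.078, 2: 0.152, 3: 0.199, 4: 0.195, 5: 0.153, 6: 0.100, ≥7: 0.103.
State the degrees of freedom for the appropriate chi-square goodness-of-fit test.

There are k = 8 categories and 1 parameter estimated from the data, so df = 8 − 1 − 1 = 6.

6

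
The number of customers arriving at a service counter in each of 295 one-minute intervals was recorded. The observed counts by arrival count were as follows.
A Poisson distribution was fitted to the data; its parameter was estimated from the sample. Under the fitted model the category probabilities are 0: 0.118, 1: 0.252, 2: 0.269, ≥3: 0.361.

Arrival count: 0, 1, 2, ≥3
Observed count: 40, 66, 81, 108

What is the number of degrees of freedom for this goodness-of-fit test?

There are k = 4 categories and 1 parameter estimated from the data, so df = 4 − 1 − 1 = 2.

2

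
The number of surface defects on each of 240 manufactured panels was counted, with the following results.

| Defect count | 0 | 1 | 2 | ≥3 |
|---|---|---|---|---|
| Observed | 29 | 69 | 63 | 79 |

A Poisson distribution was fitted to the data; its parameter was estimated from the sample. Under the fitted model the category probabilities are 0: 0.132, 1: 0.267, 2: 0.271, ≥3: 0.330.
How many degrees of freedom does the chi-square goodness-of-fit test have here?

There are k = 4 categories and 1 parameter estimated from the data, so df = 4 − 1 − 1 = 2.

2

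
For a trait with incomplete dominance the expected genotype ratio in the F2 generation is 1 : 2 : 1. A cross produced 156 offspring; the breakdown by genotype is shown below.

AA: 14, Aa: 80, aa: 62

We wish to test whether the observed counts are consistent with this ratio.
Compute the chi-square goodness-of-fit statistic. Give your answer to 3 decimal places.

29.641

Ratio total = 4. Expected counts: 156×1/4 = 39, 156×2/4 = 78, 156×1/4 = 39.
χ² = (14−39)²/39 + (80−78)²/78 + (62−39)²/39
   = 16.0256 + 0.0513 + 13.5641
Sum = 29.641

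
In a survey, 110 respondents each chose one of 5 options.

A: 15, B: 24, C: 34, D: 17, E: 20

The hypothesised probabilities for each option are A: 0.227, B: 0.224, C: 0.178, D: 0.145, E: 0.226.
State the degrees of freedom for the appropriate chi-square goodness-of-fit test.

4

There are k = 5 categories and no parameters were estimated from the data, so df = 5 − 1 = 4.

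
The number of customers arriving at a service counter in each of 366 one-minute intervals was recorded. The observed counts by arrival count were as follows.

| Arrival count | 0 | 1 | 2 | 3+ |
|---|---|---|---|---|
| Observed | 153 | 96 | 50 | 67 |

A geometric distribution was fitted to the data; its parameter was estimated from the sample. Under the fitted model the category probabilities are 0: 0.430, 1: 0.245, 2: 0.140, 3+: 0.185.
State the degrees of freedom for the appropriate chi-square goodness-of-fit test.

There are k = 4 categories and 1 parameter estimated from the data, so df = 4 − 1 − 1 = 2.

2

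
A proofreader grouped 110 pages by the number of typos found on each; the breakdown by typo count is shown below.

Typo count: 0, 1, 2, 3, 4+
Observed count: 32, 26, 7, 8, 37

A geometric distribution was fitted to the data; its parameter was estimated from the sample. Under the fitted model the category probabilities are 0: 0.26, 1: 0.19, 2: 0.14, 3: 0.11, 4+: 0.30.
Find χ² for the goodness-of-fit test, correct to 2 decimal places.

8.10

Expected counts E_i = n·p_i: 110×0.26 = 28.6, 110×0.19 = 20.9, 110×0.14 = 15.4, 110×0.11 = 12.1, 110×0.30 = 33.
cat         O        E   (O−E)²/E
0          32     28.6      0.404
1          26     20.9      1.244
2           7     15.4      4.582
3           8     12.1      1.389
4+         37       33      0.485
Sum = 8.10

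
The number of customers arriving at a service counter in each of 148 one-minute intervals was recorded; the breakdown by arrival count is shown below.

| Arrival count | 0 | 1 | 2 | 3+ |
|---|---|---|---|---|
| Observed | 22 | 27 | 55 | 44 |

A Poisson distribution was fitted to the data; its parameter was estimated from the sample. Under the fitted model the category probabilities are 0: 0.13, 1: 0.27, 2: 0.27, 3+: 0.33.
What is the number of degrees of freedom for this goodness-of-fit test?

2

There are k = 4 categories and 1 parameter estimated from the data, so df = 4 − 1 − 1 = 2.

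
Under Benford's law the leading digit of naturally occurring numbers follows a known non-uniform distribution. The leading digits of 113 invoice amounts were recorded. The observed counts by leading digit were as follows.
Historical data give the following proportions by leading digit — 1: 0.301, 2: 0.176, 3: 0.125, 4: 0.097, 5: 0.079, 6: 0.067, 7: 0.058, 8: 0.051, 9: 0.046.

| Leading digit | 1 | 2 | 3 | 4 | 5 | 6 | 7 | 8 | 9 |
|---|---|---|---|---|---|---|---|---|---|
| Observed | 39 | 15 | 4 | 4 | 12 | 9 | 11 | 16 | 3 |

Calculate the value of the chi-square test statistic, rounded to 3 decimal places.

37.068

Expected counts E_i = n·p_i: 113×0.301 = 34.013, 113×0.176 = 19.888, 113×0.125 = 14.125, 113×0.097 = 10.961, 113×0.079 = 8.927, 113×0.067 = 7.571, 113×0.058 = 6.554, 113×0.051 = 5.763, 113×0.046 = 5.198.
1: (39 − 34.013)²/34.013 = 24.870169/34.013 = 0.7312
2: (15 − 19.888)²/19.888 = 23.892544/19.888 = 1.2014
3: (4 − 14.125)²/14.125 = 102.515625/14.125 = 7.2577
4: (4 − 10.961)²/10.961 = 48.455521/10.961 = 4.4207
5: (12 − 8.927)²/8.927 = 9.443329/8.927 = 1.0578
6: (9 − 7.571)²/7.571 = 2.042041/7.571 = 0.2697
7: (11 − 6.554)²/6.554 = 19.766916/6.554 = 3.0160
8: (16 − 5.763)²/5.763 = 104.796169/5.763 = 18.1843
9: (3 − 5.198)²/5.198 = 4.831204/5.198 = 0.9294
Sum = 37.068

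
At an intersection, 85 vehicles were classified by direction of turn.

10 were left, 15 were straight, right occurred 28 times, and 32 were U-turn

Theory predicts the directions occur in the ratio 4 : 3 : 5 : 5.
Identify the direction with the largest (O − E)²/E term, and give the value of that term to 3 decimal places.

left, 5.000

Ratio total = 17. Expected counts: 85×4/17 = 20, 85×3/17 = 15, 85×5/17 = 25, 85×5/17 = 25.
left: (10 − 20)²/20 = 100/20 = 5.0000
straight: (15 − 15)²/15 = 0/15 = 0.0000
right: (28 − 25)²/25 = 9/25 = 0.3600
U-turn: (32 − 25)²/25 = 49/25 = 1.9600
The largest term is for left: 5.000.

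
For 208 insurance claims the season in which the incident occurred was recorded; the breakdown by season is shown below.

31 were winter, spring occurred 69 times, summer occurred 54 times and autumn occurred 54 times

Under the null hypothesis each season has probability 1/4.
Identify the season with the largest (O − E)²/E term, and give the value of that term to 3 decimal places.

winter, 8.481

Expected count for each of the 4 categories: 208/4 = 52.
χ² = (31−52)²/52 + (69−52)²/52 + (54−52)²/52 + (54−52)²/52
   = 8.4808 + 5.5577 + 0.0769 + 0.0769
The largest term is for winter: 8.481.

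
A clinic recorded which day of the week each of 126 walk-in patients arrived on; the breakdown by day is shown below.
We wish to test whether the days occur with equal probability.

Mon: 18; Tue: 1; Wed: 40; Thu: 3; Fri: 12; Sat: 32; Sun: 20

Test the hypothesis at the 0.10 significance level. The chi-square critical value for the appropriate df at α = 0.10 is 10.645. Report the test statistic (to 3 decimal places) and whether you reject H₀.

Under H₀ each category has probability 1/7, so each expected count is 126/7 = 18.
χ² = (18−18)²/18 + (1−18)²/18 + (40−18)²/18 + (3−18)²/18 + (12−18)²/18 + (32−18)²/18 + (20−18)²/18
   = 0.0000 + 16.0556 + 26.8889 + 12.5000 + 2.0000 + 10.8889 + 0.2222
Sum = 68.556
df = 6. Since 68.556 > 10.645, we reject H₀.

68.556; reject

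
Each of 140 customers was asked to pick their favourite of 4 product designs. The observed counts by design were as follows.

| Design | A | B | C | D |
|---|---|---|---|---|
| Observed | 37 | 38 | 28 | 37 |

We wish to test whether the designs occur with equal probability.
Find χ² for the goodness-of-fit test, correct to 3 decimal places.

1.886

Under H₀ each category has probability 1/4, so each expected count is 140/4 = 35.
χ² = (37−35)²/35 + (38−35)²/35 + (28−35)²/35 + (37−35)²/35
   = 0.1143 + 0.2571 + 1.4000 + 0.1143
Sum = 1.886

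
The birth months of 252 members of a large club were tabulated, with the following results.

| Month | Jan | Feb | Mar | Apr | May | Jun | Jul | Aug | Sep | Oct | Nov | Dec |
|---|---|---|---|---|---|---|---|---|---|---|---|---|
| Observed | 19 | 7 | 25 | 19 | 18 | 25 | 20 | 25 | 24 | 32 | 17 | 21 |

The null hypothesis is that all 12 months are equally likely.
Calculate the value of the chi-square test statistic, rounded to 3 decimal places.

Under H₀ each category has probability 1/12, so each expected count is 252/12 = 21.
χ² = (19−21)²/21 + (7−21)²/21 + (25−21)²/21 + (19−21)²/21 + (18−21)²/21 + (25−21)²/21 + (20−21)²/21 + (25−21)²/21 + (24−21)²/21 + (32−21)²/21 + (17−21)²/21 + (21−21)²/21
   = 0.1905 + 9.3333 + 0.7619 + 0.1905 + 0.4286 + 0.7619 + 0.0476 + 0.7619 + 0.4286 + 5.7619 + 0.7619 + 0.0000
Sum = 19.429

19.429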